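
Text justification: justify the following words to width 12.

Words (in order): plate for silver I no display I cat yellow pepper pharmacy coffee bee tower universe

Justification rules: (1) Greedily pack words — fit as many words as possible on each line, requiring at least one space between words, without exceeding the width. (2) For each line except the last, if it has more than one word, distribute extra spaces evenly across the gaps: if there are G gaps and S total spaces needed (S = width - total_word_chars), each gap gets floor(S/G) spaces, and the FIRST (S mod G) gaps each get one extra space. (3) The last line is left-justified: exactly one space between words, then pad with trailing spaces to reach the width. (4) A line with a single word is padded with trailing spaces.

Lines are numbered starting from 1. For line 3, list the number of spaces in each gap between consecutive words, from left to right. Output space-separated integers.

Answer: 4

Derivation:
Line 1: ['plate', 'for'] (min_width=9, slack=3)
Line 2: ['silver', 'I', 'no'] (min_width=11, slack=1)
Line 3: ['display', 'I'] (min_width=9, slack=3)
Line 4: ['cat', 'yellow'] (min_width=10, slack=2)
Line 5: ['pepper'] (min_width=6, slack=6)
Line 6: ['pharmacy'] (min_width=8, slack=4)
Line 7: ['coffee', 'bee'] (min_width=10, slack=2)
Line 8: ['tower'] (min_width=5, slack=7)
Line 9: ['universe'] (min_width=8, slack=4)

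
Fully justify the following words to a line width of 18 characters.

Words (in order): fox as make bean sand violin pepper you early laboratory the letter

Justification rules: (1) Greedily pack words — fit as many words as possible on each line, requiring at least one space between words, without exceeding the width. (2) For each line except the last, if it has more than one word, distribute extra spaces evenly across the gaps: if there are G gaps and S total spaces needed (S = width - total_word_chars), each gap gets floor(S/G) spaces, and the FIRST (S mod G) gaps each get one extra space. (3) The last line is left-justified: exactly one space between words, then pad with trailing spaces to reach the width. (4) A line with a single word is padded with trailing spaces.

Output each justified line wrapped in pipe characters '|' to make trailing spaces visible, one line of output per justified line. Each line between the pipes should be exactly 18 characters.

Answer: |fox  as  make bean|
|sand violin pepper|
|you          early|
|laboratory     the|
|letter            |

Derivation:
Line 1: ['fox', 'as', 'make', 'bean'] (min_width=16, slack=2)
Line 2: ['sand', 'violin', 'pepper'] (min_width=18, slack=0)
Line 3: ['you', 'early'] (min_width=9, slack=9)
Line 4: ['laboratory', 'the'] (min_width=14, slack=4)
Line 5: ['letter'] (min_width=6, slack=12)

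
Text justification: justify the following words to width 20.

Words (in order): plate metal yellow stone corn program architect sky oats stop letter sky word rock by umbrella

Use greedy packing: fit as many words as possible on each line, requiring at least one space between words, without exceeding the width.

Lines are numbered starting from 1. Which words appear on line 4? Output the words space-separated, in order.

Answer: stop letter sky word

Derivation:
Line 1: ['plate', 'metal', 'yellow'] (min_width=18, slack=2)
Line 2: ['stone', 'corn', 'program'] (min_width=18, slack=2)
Line 3: ['architect', 'sky', 'oats'] (min_width=18, slack=2)
Line 4: ['stop', 'letter', 'sky', 'word'] (min_width=20, slack=0)
Line 5: ['rock', 'by', 'umbrella'] (min_width=16, slack=4)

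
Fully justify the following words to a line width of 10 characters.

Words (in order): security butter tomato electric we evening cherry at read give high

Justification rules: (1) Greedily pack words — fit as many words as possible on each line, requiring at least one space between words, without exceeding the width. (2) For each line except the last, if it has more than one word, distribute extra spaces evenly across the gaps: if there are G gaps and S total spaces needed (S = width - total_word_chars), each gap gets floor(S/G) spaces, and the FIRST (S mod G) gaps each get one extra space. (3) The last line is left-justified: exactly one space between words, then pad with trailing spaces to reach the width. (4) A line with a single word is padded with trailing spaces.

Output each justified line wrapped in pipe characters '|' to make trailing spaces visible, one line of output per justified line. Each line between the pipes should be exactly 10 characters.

Line 1: ['security'] (min_width=8, slack=2)
Line 2: ['butter'] (min_width=6, slack=4)
Line 3: ['tomato'] (min_width=6, slack=4)
Line 4: ['electric'] (min_width=8, slack=2)
Line 5: ['we', 'evening'] (min_width=10, slack=0)
Line 6: ['cherry', 'at'] (min_width=9, slack=1)
Line 7: ['read', 'give'] (min_width=9, slack=1)
Line 8: ['high'] (min_width=4, slack=6)

Answer: |security  |
|butter    |
|tomato    |
|electric  |
|we evening|
|cherry  at|
|read  give|
|high      |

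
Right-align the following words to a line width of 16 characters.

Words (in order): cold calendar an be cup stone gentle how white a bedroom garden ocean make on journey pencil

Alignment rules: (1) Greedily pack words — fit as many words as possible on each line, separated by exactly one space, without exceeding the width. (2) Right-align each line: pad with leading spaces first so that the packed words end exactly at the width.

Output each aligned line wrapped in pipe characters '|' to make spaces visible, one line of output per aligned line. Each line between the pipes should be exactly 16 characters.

Answer: |cold calendar an|
|    be cup stone|
|gentle how white|
|a bedroom garden|
|   ocean make on|
|  journey pencil|

Derivation:
Line 1: ['cold', 'calendar', 'an'] (min_width=16, slack=0)
Line 2: ['be', 'cup', 'stone'] (min_width=12, slack=4)
Line 3: ['gentle', 'how', 'white'] (min_width=16, slack=0)
Line 4: ['a', 'bedroom', 'garden'] (min_width=16, slack=0)
Line 5: ['ocean', 'make', 'on'] (min_width=13, slack=3)
Line 6: ['journey', 'pencil'] (min_width=14, slack=2)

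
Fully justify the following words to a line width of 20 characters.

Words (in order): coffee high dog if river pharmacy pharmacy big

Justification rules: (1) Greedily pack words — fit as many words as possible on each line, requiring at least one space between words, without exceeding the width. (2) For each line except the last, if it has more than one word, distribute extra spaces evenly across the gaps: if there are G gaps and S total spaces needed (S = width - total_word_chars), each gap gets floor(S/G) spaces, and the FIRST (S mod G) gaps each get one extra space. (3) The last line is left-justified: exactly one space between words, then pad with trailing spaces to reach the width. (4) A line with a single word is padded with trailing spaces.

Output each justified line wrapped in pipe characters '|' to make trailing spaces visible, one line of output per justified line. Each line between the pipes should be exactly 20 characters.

Answer: |coffee  high  dog if|
|river       pharmacy|
|pharmacy big        |

Derivation:
Line 1: ['coffee', 'high', 'dog', 'if'] (min_width=18, slack=2)
Line 2: ['river', 'pharmacy'] (min_width=14, slack=6)
Line 3: ['pharmacy', 'big'] (min_width=12, slack=8)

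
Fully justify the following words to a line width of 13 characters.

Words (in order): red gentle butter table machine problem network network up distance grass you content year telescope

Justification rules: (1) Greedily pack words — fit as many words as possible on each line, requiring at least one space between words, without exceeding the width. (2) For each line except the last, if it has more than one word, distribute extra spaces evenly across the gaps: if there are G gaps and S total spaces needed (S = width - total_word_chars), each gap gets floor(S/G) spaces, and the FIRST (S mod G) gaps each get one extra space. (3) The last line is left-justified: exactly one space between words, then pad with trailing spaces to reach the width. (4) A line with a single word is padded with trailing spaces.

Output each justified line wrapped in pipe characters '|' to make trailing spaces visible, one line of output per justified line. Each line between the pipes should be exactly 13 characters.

Line 1: ['red', 'gentle'] (min_width=10, slack=3)
Line 2: ['butter', 'table'] (min_width=12, slack=1)
Line 3: ['machine'] (min_width=7, slack=6)
Line 4: ['problem'] (min_width=7, slack=6)
Line 5: ['network'] (min_width=7, slack=6)
Line 6: ['network', 'up'] (min_width=10, slack=3)
Line 7: ['distance'] (min_width=8, slack=5)
Line 8: ['grass', 'you'] (min_width=9, slack=4)
Line 9: ['content', 'year'] (min_width=12, slack=1)
Line 10: ['telescope'] (min_width=9, slack=4)

Answer: |red    gentle|
|butter  table|
|machine      |
|problem      |
|network      |
|network    up|
|distance     |
|grass     you|
|content  year|
|telescope    |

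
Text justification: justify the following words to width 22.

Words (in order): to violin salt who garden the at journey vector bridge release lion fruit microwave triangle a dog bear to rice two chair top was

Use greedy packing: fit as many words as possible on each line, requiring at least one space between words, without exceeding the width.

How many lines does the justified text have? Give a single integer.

Line 1: ['to', 'violin', 'salt', 'who'] (min_width=18, slack=4)
Line 2: ['garden', 'the', 'at', 'journey'] (min_width=21, slack=1)
Line 3: ['vector', 'bridge', 'release'] (min_width=21, slack=1)
Line 4: ['lion', 'fruit', 'microwave'] (min_width=20, slack=2)
Line 5: ['triangle', 'a', 'dog', 'bear', 'to'] (min_width=22, slack=0)
Line 6: ['rice', 'two', 'chair', 'top', 'was'] (min_width=22, slack=0)
Total lines: 6

Answer: 6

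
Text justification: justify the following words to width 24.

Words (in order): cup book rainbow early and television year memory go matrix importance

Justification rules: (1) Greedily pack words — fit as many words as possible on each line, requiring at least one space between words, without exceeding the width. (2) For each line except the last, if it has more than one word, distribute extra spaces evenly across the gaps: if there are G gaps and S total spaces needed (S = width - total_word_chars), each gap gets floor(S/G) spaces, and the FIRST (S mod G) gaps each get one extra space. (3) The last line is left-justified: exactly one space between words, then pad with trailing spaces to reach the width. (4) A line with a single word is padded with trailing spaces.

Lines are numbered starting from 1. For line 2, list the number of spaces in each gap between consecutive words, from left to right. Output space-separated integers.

Line 1: ['cup', 'book', 'rainbow', 'early'] (min_width=22, slack=2)
Line 2: ['and', 'television', 'year'] (min_width=19, slack=5)
Line 3: ['memory', 'go', 'matrix'] (min_width=16, slack=8)
Line 4: ['importance'] (min_width=10, slack=14)

Answer: 4 3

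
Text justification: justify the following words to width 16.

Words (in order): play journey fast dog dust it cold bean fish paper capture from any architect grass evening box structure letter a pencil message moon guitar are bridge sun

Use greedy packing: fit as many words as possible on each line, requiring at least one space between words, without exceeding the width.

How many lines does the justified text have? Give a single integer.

Answer: 11

Derivation:
Line 1: ['play', 'journey'] (min_width=12, slack=4)
Line 2: ['fast', 'dog', 'dust', 'it'] (min_width=16, slack=0)
Line 3: ['cold', 'bean', 'fish'] (min_width=14, slack=2)
Line 4: ['paper', 'capture'] (min_width=13, slack=3)
Line 5: ['from', 'any'] (min_width=8, slack=8)
Line 6: ['architect', 'grass'] (min_width=15, slack=1)
Line 7: ['evening', 'box'] (min_width=11, slack=5)
Line 8: ['structure', 'letter'] (min_width=16, slack=0)
Line 9: ['a', 'pencil', 'message'] (min_width=16, slack=0)
Line 10: ['moon', 'guitar', 'are'] (min_width=15, slack=1)
Line 11: ['bridge', 'sun'] (min_width=10, slack=6)
Total lines: 11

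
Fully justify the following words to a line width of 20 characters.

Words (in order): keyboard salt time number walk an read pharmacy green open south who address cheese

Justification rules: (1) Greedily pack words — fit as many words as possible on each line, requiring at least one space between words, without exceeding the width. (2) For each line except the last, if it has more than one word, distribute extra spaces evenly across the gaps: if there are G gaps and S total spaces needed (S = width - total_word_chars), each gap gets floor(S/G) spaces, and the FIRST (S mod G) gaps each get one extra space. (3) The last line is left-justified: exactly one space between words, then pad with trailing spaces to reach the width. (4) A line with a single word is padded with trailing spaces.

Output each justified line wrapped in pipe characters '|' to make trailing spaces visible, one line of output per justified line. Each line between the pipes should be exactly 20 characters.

Line 1: ['keyboard', 'salt', 'time'] (min_width=18, slack=2)
Line 2: ['number', 'walk', 'an', 'read'] (min_width=19, slack=1)
Line 3: ['pharmacy', 'green', 'open'] (min_width=19, slack=1)
Line 4: ['south', 'who', 'address'] (min_width=17, slack=3)
Line 5: ['cheese'] (min_width=6, slack=14)

Answer: |keyboard  salt  time|
|number  walk an read|
|pharmacy  green open|
|south   who  address|
|cheese              |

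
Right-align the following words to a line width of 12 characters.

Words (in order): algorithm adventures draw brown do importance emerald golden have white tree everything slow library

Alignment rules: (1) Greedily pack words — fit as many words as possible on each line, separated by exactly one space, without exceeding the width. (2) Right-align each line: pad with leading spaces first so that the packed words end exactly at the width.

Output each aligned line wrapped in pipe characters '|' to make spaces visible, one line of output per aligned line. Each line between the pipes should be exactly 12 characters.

Line 1: ['algorithm'] (min_width=9, slack=3)
Line 2: ['adventures'] (min_width=10, slack=2)
Line 3: ['draw', 'brown'] (min_width=10, slack=2)
Line 4: ['do'] (min_width=2, slack=10)
Line 5: ['importance'] (min_width=10, slack=2)
Line 6: ['emerald'] (min_width=7, slack=5)
Line 7: ['golden', 'have'] (min_width=11, slack=1)
Line 8: ['white', 'tree'] (min_width=10, slack=2)
Line 9: ['everything'] (min_width=10, slack=2)
Line 10: ['slow', 'library'] (min_width=12, slack=0)

Answer: |   algorithm|
|  adventures|
|  draw brown|
|          do|
|  importance|
|     emerald|
| golden have|
|  white tree|
|  everything|
|slow library|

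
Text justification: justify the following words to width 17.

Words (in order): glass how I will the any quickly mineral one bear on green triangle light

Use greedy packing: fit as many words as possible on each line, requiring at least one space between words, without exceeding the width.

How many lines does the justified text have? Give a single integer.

Line 1: ['glass', 'how', 'I', 'will'] (min_width=16, slack=1)
Line 2: ['the', 'any', 'quickly'] (min_width=15, slack=2)
Line 3: ['mineral', 'one', 'bear'] (min_width=16, slack=1)
Line 4: ['on', 'green', 'triangle'] (min_width=17, slack=0)
Line 5: ['light'] (min_width=5, slack=12)
Total lines: 5

Answer: 5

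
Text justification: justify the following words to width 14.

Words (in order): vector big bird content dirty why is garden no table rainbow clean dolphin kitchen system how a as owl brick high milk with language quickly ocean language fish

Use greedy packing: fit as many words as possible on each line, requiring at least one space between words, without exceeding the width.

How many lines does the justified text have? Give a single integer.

Line 1: ['vector', 'big'] (min_width=10, slack=4)
Line 2: ['bird', 'content'] (min_width=12, slack=2)
Line 3: ['dirty', 'why', 'is'] (min_width=12, slack=2)
Line 4: ['garden', 'no'] (min_width=9, slack=5)
Line 5: ['table', 'rainbow'] (min_width=13, slack=1)
Line 6: ['clean', 'dolphin'] (min_width=13, slack=1)
Line 7: ['kitchen', 'system'] (min_width=14, slack=0)
Line 8: ['how', 'a', 'as', 'owl'] (min_width=12, slack=2)
Line 9: ['brick', 'high'] (min_width=10, slack=4)
Line 10: ['milk', 'with'] (min_width=9, slack=5)
Line 11: ['language'] (min_width=8, slack=6)
Line 12: ['quickly', 'ocean'] (min_width=13, slack=1)
Line 13: ['language', 'fish'] (min_width=13, slack=1)
Total lines: 13

Answer: 13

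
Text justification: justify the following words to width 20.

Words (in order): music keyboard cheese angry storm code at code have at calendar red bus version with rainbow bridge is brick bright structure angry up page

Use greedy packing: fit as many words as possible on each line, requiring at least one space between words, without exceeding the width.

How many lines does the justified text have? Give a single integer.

Line 1: ['music', 'keyboard'] (min_width=14, slack=6)
Line 2: ['cheese', 'angry', 'storm'] (min_width=18, slack=2)
Line 3: ['code', 'at', 'code', 'have', 'at'] (min_width=20, slack=0)
Line 4: ['calendar', 'red', 'bus'] (min_width=16, slack=4)
Line 5: ['version', 'with', 'rainbow'] (min_width=20, slack=0)
Line 6: ['bridge', 'is', 'brick'] (min_width=15, slack=5)
Line 7: ['bright', 'structure'] (min_width=16, slack=4)
Line 8: ['angry', 'up', 'page'] (min_width=13, slack=7)
Total lines: 8

Answer: 8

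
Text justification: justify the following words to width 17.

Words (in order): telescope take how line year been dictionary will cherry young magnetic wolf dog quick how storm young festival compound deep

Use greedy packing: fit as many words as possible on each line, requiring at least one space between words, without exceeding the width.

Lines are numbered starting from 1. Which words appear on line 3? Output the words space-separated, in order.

Line 1: ['telescope', 'take'] (min_width=14, slack=3)
Line 2: ['how', 'line', 'year'] (min_width=13, slack=4)
Line 3: ['been', 'dictionary'] (min_width=15, slack=2)
Line 4: ['will', 'cherry', 'young'] (min_width=17, slack=0)
Line 5: ['magnetic', 'wolf', 'dog'] (min_width=17, slack=0)
Line 6: ['quick', 'how', 'storm'] (min_width=15, slack=2)
Line 7: ['young', 'festival'] (min_width=14, slack=3)
Line 8: ['compound', 'deep'] (min_width=13, slack=4)

Answer: been dictionary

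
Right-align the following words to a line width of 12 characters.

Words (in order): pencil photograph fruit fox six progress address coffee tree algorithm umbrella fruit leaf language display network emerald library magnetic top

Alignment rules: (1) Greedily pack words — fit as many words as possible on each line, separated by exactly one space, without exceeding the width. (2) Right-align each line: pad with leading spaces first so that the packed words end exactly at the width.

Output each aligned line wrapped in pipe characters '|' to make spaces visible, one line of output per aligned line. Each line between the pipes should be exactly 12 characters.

Answer: |      pencil|
|  photograph|
|   fruit fox|
|six progress|
|     address|
| coffee tree|
|   algorithm|
|    umbrella|
|  fruit leaf|
|    language|
|     display|
|     network|
|     emerald|
|     library|
|magnetic top|

Derivation:
Line 1: ['pencil'] (min_width=6, slack=6)
Line 2: ['photograph'] (min_width=10, slack=2)
Line 3: ['fruit', 'fox'] (min_width=9, slack=3)
Line 4: ['six', 'progress'] (min_width=12, slack=0)
Line 5: ['address'] (min_width=7, slack=5)
Line 6: ['coffee', 'tree'] (min_width=11, slack=1)
Line 7: ['algorithm'] (min_width=9, slack=3)
Line 8: ['umbrella'] (min_width=8, slack=4)
Line 9: ['fruit', 'leaf'] (min_width=10, slack=2)
Line 10: ['language'] (min_width=8, slack=4)
Line 11: ['display'] (min_width=7, slack=5)
Line 12: ['network'] (min_width=7, slack=5)
Line 13: ['emerald'] (min_width=7, slack=5)
Line 14: ['library'] (min_width=7, slack=5)
Line 15: ['magnetic', 'top'] (min_width=12, slack=0)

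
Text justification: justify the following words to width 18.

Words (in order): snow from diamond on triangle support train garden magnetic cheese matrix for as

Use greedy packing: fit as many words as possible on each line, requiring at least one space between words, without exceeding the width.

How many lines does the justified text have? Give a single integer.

Line 1: ['snow', 'from', 'diamond'] (min_width=17, slack=1)
Line 2: ['on', 'triangle'] (min_width=11, slack=7)
Line 3: ['support', 'train'] (min_width=13, slack=5)
Line 4: ['garden', 'magnetic'] (min_width=15, slack=3)
Line 5: ['cheese', 'matrix', 'for'] (min_width=17, slack=1)
Line 6: ['as'] (min_width=2, slack=16)
Total lines: 6

Answer: 6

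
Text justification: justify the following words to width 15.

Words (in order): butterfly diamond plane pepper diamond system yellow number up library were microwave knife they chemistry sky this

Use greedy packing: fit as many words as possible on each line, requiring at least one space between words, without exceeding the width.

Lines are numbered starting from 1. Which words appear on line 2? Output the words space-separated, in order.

Answer: diamond plane

Derivation:
Line 1: ['butterfly'] (min_width=9, slack=6)
Line 2: ['diamond', 'plane'] (min_width=13, slack=2)
Line 3: ['pepper', 'diamond'] (min_width=14, slack=1)
Line 4: ['system', 'yellow'] (min_width=13, slack=2)
Line 5: ['number', 'up'] (min_width=9, slack=6)
Line 6: ['library', 'were'] (min_width=12, slack=3)
Line 7: ['microwave', 'knife'] (min_width=15, slack=0)
Line 8: ['they', 'chemistry'] (min_width=14, slack=1)
Line 9: ['sky', 'this'] (min_width=8, slack=7)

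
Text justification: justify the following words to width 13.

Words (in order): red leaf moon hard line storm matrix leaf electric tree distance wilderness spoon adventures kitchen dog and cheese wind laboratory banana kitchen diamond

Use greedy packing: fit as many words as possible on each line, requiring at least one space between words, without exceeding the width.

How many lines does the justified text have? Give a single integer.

Answer: 15

Derivation:
Line 1: ['red', 'leaf', 'moon'] (min_width=13, slack=0)
Line 2: ['hard', 'line'] (min_width=9, slack=4)
Line 3: ['storm', 'matrix'] (min_width=12, slack=1)
Line 4: ['leaf', 'electric'] (min_width=13, slack=0)
Line 5: ['tree', 'distance'] (min_width=13, slack=0)
Line 6: ['wilderness'] (min_width=10, slack=3)
Line 7: ['spoon'] (min_width=5, slack=8)
Line 8: ['adventures'] (min_width=10, slack=3)
Line 9: ['kitchen', 'dog'] (min_width=11, slack=2)
Line 10: ['and', 'cheese'] (min_width=10, slack=3)
Line 11: ['wind'] (min_width=4, slack=9)
Line 12: ['laboratory'] (min_width=10, slack=3)
Line 13: ['banana'] (min_width=6, slack=7)
Line 14: ['kitchen'] (min_width=7, slack=6)
Line 15: ['diamond'] (min_width=7, slack=6)
Total lines: 15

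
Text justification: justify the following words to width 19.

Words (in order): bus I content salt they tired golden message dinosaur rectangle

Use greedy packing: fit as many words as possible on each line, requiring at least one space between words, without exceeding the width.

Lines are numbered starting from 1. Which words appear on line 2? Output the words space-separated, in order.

Line 1: ['bus', 'I', 'content', 'salt'] (min_width=18, slack=1)
Line 2: ['they', 'tired', 'golden'] (min_width=17, slack=2)
Line 3: ['message', 'dinosaur'] (min_width=16, slack=3)
Line 4: ['rectangle'] (min_width=9, slack=10)

Answer: they tired golden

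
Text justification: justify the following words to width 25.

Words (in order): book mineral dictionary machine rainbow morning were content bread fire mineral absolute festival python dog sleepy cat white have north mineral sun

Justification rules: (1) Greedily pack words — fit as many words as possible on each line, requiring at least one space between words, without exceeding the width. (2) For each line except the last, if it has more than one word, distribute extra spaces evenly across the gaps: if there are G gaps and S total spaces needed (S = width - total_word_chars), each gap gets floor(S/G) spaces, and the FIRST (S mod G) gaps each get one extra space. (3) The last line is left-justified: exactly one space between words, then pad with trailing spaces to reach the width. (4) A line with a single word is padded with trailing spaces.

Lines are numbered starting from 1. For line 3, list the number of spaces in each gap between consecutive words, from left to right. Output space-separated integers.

Line 1: ['book', 'mineral', 'dictionary'] (min_width=23, slack=2)
Line 2: ['machine', 'rainbow', 'morning'] (min_width=23, slack=2)
Line 3: ['were', 'content', 'bread', 'fire'] (min_width=23, slack=2)
Line 4: ['mineral', 'absolute', 'festival'] (min_width=25, slack=0)
Line 5: ['python', 'dog', 'sleepy', 'cat'] (min_width=21, slack=4)
Line 6: ['white', 'have', 'north', 'mineral'] (min_width=24, slack=1)
Line 7: ['sun'] (min_width=3, slack=22)

Answer: 2 2 1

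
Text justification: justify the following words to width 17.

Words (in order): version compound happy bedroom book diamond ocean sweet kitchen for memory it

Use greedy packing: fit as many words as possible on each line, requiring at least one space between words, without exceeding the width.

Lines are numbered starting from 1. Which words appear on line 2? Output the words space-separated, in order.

Line 1: ['version', 'compound'] (min_width=16, slack=1)
Line 2: ['happy', 'bedroom'] (min_width=13, slack=4)
Line 3: ['book', 'diamond'] (min_width=12, slack=5)
Line 4: ['ocean', 'sweet'] (min_width=11, slack=6)
Line 5: ['kitchen', 'for'] (min_width=11, slack=6)
Line 6: ['memory', 'it'] (min_width=9, slack=8)

Answer: happy bedroom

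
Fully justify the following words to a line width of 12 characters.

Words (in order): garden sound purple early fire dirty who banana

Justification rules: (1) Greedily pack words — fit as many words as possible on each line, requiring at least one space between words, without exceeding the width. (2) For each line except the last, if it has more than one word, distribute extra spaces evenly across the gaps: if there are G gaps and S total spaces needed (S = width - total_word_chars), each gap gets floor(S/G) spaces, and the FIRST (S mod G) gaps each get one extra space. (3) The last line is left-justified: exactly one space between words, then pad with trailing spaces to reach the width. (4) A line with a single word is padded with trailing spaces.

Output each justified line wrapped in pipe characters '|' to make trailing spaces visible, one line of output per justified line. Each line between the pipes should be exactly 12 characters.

Answer: |garden sound|
|purple early|
|fire   dirty|
|who banana  |

Derivation:
Line 1: ['garden', 'sound'] (min_width=12, slack=0)
Line 2: ['purple', 'early'] (min_width=12, slack=0)
Line 3: ['fire', 'dirty'] (min_width=10, slack=2)
Line 4: ['who', 'banana'] (min_width=10, slack=2)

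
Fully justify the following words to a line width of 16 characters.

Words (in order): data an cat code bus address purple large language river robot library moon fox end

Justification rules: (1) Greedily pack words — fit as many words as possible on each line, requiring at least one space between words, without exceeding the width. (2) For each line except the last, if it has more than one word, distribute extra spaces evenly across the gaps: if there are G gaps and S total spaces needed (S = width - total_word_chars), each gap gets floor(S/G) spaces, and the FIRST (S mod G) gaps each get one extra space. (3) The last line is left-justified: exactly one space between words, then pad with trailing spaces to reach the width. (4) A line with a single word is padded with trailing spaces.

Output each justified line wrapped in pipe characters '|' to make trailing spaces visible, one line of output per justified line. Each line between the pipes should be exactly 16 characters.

Answer: |data an cat code|
|bus      address|
|purple     large|
|language   river|
|robot    library|
|moon fox end    |

Derivation:
Line 1: ['data', 'an', 'cat', 'code'] (min_width=16, slack=0)
Line 2: ['bus', 'address'] (min_width=11, slack=5)
Line 3: ['purple', 'large'] (min_width=12, slack=4)
Line 4: ['language', 'river'] (min_width=14, slack=2)
Line 5: ['robot', 'library'] (min_width=13, slack=3)
Line 6: ['moon', 'fox', 'end'] (min_width=12, slack=4)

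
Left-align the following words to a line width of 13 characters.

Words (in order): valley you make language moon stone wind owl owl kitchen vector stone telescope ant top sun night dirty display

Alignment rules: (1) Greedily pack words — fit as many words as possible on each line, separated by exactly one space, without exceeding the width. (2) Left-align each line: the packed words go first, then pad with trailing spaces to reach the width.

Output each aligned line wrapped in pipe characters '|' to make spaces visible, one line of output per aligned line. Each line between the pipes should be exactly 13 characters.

Line 1: ['valley', 'you'] (min_width=10, slack=3)
Line 2: ['make', 'language'] (min_width=13, slack=0)
Line 3: ['moon', 'stone'] (min_width=10, slack=3)
Line 4: ['wind', 'owl', 'owl'] (min_width=12, slack=1)
Line 5: ['kitchen'] (min_width=7, slack=6)
Line 6: ['vector', 'stone'] (min_width=12, slack=1)
Line 7: ['telescope', 'ant'] (min_width=13, slack=0)
Line 8: ['top', 'sun', 'night'] (min_width=13, slack=0)
Line 9: ['dirty', 'display'] (min_width=13, slack=0)

Answer: |valley you   |
|make language|
|moon stone   |
|wind owl owl |
|kitchen      |
|vector stone |
|telescope ant|
|top sun night|
|dirty display|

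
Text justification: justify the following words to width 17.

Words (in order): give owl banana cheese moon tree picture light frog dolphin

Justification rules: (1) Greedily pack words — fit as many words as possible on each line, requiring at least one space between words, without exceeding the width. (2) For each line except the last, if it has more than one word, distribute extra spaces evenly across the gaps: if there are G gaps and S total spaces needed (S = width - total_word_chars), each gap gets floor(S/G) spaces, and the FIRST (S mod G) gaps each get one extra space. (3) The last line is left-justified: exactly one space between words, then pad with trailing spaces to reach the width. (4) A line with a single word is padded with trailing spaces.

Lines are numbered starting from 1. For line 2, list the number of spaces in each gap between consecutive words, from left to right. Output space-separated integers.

Line 1: ['give', 'owl', 'banana'] (min_width=15, slack=2)
Line 2: ['cheese', 'moon', 'tree'] (min_width=16, slack=1)
Line 3: ['picture', 'light'] (min_width=13, slack=4)
Line 4: ['frog', 'dolphin'] (min_width=12, slack=5)

Answer: 2 1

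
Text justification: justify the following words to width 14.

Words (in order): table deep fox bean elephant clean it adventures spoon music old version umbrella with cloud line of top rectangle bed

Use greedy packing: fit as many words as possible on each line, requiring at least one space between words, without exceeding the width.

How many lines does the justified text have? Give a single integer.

Line 1: ['table', 'deep', 'fox'] (min_width=14, slack=0)
Line 2: ['bean', 'elephant'] (min_width=13, slack=1)
Line 3: ['clean', 'it'] (min_width=8, slack=6)
Line 4: ['adventures'] (min_width=10, slack=4)
Line 5: ['spoon', 'music'] (min_width=11, slack=3)
Line 6: ['old', 'version'] (min_width=11, slack=3)
Line 7: ['umbrella', 'with'] (min_width=13, slack=1)
Line 8: ['cloud', 'line', 'of'] (min_width=13, slack=1)
Line 9: ['top', 'rectangle'] (min_width=13, slack=1)
Line 10: ['bed'] (min_width=3, slack=11)
Total lines: 10

Answer: 10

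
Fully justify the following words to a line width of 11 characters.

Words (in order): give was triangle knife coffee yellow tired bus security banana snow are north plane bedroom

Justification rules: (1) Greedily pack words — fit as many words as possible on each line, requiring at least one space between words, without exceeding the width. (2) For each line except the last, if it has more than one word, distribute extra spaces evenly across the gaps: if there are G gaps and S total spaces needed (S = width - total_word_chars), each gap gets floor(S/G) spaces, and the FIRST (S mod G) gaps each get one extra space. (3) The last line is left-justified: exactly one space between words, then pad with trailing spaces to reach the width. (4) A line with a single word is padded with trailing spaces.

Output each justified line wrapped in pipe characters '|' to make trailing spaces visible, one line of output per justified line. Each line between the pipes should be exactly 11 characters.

Line 1: ['give', 'was'] (min_width=8, slack=3)
Line 2: ['triangle'] (min_width=8, slack=3)
Line 3: ['knife'] (min_width=5, slack=6)
Line 4: ['coffee'] (min_width=6, slack=5)
Line 5: ['yellow'] (min_width=6, slack=5)
Line 6: ['tired', 'bus'] (min_width=9, slack=2)
Line 7: ['security'] (min_width=8, slack=3)
Line 8: ['banana', 'snow'] (min_width=11, slack=0)
Line 9: ['are', 'north'] (min_width=9, slack=2)
Line 10: ['plane'] (min_width=5, slack=6)
Line 11: ['bedroom'] (min_width=7, slack=4)

Answer: |give    was|
|triangle   |
|knife      |
|coffee     |
|yellow     |
|tired   bus|
|security   |
|banana snow|
|are   north|
|plane      |
|bedroom    |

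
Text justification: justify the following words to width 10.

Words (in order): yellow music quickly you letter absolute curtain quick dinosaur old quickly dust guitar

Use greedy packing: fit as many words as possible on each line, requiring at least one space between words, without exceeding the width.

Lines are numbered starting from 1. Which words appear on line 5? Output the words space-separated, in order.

Line 1: ['yellow'] (min_width=6, slack=4)
Line 2: ['music'] (min_width=5, slack=5)
Line 3: ['quickly'] (min_width=7, slack=3)
Line 4: ['you', 'letter'] (min_width=10, slack=0)
Line 5: ['absolute'] (min_width=8, slack=2)
Line 6: ['curtain'] (min_width=7, slack=3)
Line 7: ['quick'] (min_width=5, slack=5)
Line 8: ['dinosaur'] (min_width=8, slack=2)
Line 9: ['old'] (min_width=3, slack=7)
Line 10: ['quickly'] (min_width=7, slack=3)
Line 11: ['dust'] (min_width=4, slack=6)
Line 12: ['guitar'] (min_width=6, slack=4)

Answer: absolute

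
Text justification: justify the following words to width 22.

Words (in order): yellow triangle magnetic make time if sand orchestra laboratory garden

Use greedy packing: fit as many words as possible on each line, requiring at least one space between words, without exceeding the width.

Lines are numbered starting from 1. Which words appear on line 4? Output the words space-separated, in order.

Answer: laboratory garden

Derivation:
Line 1: ['yellow', 'triangle'] (min_width=15, slack=7)
Line 2: ['magnetic', 'make', 'time', 'if'] (min_width=21, slack=1)
Line 3: ['sand', 'orchestra'] (min_width=14, slack=8)
Line 4: ['laboratory', 'garden'] (min_width=17, slack=5)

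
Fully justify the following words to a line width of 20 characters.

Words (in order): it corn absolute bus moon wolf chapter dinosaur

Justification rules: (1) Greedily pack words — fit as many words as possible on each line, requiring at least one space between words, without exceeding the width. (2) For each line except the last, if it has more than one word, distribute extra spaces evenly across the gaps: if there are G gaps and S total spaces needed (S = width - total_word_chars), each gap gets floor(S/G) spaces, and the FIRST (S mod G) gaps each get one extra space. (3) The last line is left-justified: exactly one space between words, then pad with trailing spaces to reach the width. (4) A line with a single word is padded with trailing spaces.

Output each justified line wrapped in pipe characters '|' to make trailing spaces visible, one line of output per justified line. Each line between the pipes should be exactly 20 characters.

Line 1: ['it', 'corn', 'absolute', 'bus'] (min_width=20, slack=0)
Line 2: ['moon', 'wolf', 'chapter'] (min_width=17, slack=3)
Line 3: ['dinosaur'] (min_width=8, slack=12)

Answer: |it corn absolute bus|
|moon   wolf  chapter|
|dinosaur            |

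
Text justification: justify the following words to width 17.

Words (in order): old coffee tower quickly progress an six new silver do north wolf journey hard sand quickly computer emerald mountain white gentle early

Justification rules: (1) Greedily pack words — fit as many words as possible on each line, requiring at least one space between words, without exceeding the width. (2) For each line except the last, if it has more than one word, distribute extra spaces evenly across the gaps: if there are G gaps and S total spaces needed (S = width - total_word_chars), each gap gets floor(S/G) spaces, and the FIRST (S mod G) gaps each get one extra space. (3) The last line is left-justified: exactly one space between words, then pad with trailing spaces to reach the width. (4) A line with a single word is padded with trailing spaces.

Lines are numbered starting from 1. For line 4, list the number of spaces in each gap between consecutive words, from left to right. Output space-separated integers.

Line 1: ['old', 'coffee', 'tower'] (min_width=16, slack=1)
Line 2: ['quickly', 'progress'] (min_width=16, slack=1)
Line 3: ['an', 'six', 'new', 'silver'] (min_width=17, slack=0)
Line 4: ['do', 'north', 'wolf'] (min_width=13, slack=4)
Line 5: ['journey', 'hard', 'sand'] (min_width=17, slack=0)
Line 6: ['quickly', 'computer'] (min_width=16, slack=1)
Line 7: ['emerald', 'mountain'] (min_width=16, slack=1)
Line 8: ['white', 'gentle'] (min_width=12, slack=5)
Line 9: ['early'] (min_width=5, slack=12)

Answer: 3 3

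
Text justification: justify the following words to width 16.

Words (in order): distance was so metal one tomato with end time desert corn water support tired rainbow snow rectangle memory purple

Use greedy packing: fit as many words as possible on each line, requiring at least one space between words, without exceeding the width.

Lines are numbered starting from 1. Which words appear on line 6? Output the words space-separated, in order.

Answer: tired rainbow

Derivation:
Line 1: ['distance', 'was', 'so'] (min_width=15, slack=1)
Line 2: ['metal', 'one', 'tomato'] (min_width=16, slack=0)
Line 3: ['with', 'end', 'time'] (min_width=13, slack=3)
Line 4: ['desert', 'corn'] (min_width=11, slack=5)
Line 5: ['water', 'support'] (min_width=13, slack=3)
Line 6: ['tired', 'rainbow'] (min_width=13, slack=3)
Line 7: ['snow', 'rectangle'] (min_width=14, slack=2)
Line 8: ['memory', 'purple'] (min_width=13, slack=3)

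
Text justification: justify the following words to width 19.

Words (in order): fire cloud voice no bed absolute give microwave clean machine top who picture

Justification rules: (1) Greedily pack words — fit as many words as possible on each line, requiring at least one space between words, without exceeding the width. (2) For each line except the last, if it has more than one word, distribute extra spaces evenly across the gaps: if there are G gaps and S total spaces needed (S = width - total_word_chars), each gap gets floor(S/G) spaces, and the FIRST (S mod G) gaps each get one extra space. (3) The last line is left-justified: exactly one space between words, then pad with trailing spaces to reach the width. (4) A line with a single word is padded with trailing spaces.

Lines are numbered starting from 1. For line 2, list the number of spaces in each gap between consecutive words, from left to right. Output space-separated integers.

Line 1: ['fire', 'cloud', 'voice', 'no'] (min_width=19, slack=0)
Line 2: ['bed', 'absolute', 'give'] (min_width=17, slack=2)
Line 3: ['microwave', 'clean'] (min_width=15, slack=4)
Line 4: ['machine', 'top', 'who'] (min_width=15, slack=4)
Line 5: ['picture'] (min_width=7, slack=12)

Answer: 2 2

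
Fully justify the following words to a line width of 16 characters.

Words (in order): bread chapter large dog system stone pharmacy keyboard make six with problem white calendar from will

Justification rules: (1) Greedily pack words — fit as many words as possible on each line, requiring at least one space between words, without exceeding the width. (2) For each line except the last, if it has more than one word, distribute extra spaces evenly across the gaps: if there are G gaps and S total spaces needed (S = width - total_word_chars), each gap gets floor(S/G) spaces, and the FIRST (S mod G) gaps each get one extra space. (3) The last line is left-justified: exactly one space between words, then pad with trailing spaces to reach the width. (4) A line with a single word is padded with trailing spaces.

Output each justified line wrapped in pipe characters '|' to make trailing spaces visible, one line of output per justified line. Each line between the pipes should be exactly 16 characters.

Answer: |bread    chapter|
|large dog system|
|stone   pharmacy|
|keyboard    make|
|six with problem|
|white   calendar|
|from will       |

Derivation:
Line 1: ['bread', 'chapter'] (min_width=13, slack=3)
Line 2: ['large', 'dog', 'system'] (min_width=16, slack=0)
Line 3: ['stone', 'pharmacy'] (min_width=14, slack=2)
Line 4: ['keyboard', 'make'] (min_width=13, slack=3)
Line 5: ['six', 'with', 'problem'] (min_width=16, slack=0)
Line 6: ['white', 'calendar'] (min_width=14, slack=2)
Line 7: ['from', 'will'] (min_width=9, slack=7)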